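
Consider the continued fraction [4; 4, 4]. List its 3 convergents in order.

Using the convergent recurrence p_i = a_i*p_{i-1} + p_{i-2}, q_i = a_i*q_{i-1} + q_{i-2} with p_{-2}=0, p_{-1}=1, q_{-2}=1, q_{-1}=0:
  i=0: a_0=4, p_0 = 4*1 + 0 = 4, q_0 = 4*0 + 1 = 1.
  i=1: a_1=4, p_1 = 4*4 + 1 = 17, q_1 = 4*1 + 0 = 4.
  i=2: a_2=4, p_2 = 4*17 + 4 = 72, q_2 = 4*4 + 1 = 17.

4/1, 17/4, 72/17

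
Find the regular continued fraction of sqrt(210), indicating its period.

[14; (2, 28)]

Write x_i = (sqrt(210) + m_i)/d_i with (m_0, d_0) = (0, 1). a_0 = floor(sqrt(210)) = 14, since 14^2 = 196 <= 210 < 225 = 15^2.
Iterate m_{i+1} = d_i*a_i - m_i, d_{i+1} = (210 - m_{i+1}^2)/d_i, a_{i+1} = floor((a_0 + m_{i+1})/d_{i+1}):
  m_1 = 1*14 - 0 = 14, d_1 = (210 - 14^2)/1 = 14/1 = 14, a_1 = floor((14 + 14)/14) = 2.
  m_2 = 14*2 - 14 = 14, d_2 = (210 - 14^2)/14 = 14/14 = 1, a_2 = floor((14 + 14)/1) = 28.
  m_3 = 1*28 - 14 = 14, d_3 = (210 - 14^2)/1 = 14/1 = 14: (m_3, d_3) = (m_1, d_1) = (14, 14), so from here the quotients repeat a_1, a_2; the period length is 2.
Hence the expansion of sqrt(210) is a_0 = 14 followed by the repeating block 2, 28 (period 2).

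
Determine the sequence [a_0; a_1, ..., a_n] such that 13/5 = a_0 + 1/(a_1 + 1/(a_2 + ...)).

Run the Euclidean algorithm on 13 and 5; the successive quotients are the partial quotients a_0, a_1, ... (each step inverts the fractional part left over by the previous one):
  13 = 2*5 + 3, so a_0 = 2.
  5 = 1*3 + 2, so a_1 = 1.
  3 = 1*2 + 1, so a_2 = 1.
  2 = 2*1 + 0, so a_3 = 2.
The remainder reaches 0 after 4 divisions, so the expansion has 4 partial quotients, read off in order.

[2; 1, 1, 2]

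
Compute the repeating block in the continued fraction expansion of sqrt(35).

Write x_i = (sqrt(35) + m_i)/d_i with (m_0, d_0) = (0, 1). a_0 = floor(sqrt(35)) = 5, since 5^2 = 25 <= 35 < 36 = 6^2.
Iterate m_{i+1} = d_i*a_i - m_i, d_{i+1} = (35 - m_{i+1}^2)/d_i, a_{i+1} = floor((a_0 + m_{i+1})/d_{i+1}):
  m_1 = 1*5 - 0 = 5, d_1 = (35 - 5^2)/1 = 10/1 = 10, a_1 = floor((5 + 5)/10) = 1.
  m_2 = 10*1 - 5 = 5, d_2 = (35 - 5^2)/10 = 10/10 = 1, a_2 = floor((5 + 5)/1) = 10.
  m_3 = 1*10 - 5 = 5, d_3 = (35 - 5^2)/1 = 10/1 = 10: (m_3, d_3) = (m_1, d_1) = (5, 10), so from here the quotients repeat a_1, a_2; the period length is 2.
Hence the expansion of sqrt(35) is a_0 = 5 followed by the repeating block 1, 10 (period 2).

[5; (1, 10)]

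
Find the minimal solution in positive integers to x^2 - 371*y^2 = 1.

First expand sqrt(371) as a continued fraction. With x_i = (sqrt(371) + m_i)/d_i and (m_0, d_0) = (0, 1): a_0 = floor(sqrt(371)) = 19, since 19^2 = 361 <= 371 < 400 = 20^2.
Iterate m_{i+1} = d_i*a_i - m_i, d_{i+1} = (371 - m_{i+1}^2)/d_i, a_{i+1} = floor((a_0 + m_{i+1})/d_{i+1}):
  m_1 = 1*19 - 0 = 19, d_1 = (371 - 19^2)/1 = 10/1 = 10, a_1 = floor((19 + 19)/10) = 3.
  m_2 = 10*3 - 19 = 11, d_2 = (371 - 11^2)/10 = 250/10 = 25, a_2 = floor((19 + 11)/25) = 1.
  m_3 = 25*1 - 11 = 14, d_3 = (371 - 14^2)/25 = 175/25 = 7, a_3 = floor((19 + 14)/7) = 4.
  m_4 = 7*4 - 14 = 14, d_4 = (371 - 14^2)/7 = 175/7 = 25, a_4 = floor((19 + 14)/25) = 1.
  m_5 = 25*1 - 14 = 11, d_5 = (371 - 11^2)/25 = 250/25 = 10, a_5 = floor((19 + 11)/10) = 3.
  m_6 = 10*3 - 11 = 19, d_6 = (371 - 19^2)/10 = 10/10 = 1, a_6 = floor((19 + 19)/1) = 38.
  m_7 = 1*38 - 19 = 19, d_7 = (371 - 19^2)/1 = 10/1 = 10: (m_7, d_7) = (m_1, d_1) = (19, 10), so from here the quotients repeat a_1, ..., a_6; the period length is 6.
So sqrt(371) = [19; (3, 1, 4, 1, 3, 38)] with period length k = 6.
k is even, so the fundamental solution of x^2 - 371y^2 = 1 is (p_{k-1}, q_{k-1}) = (p_5, q_5); compute convergents through index 5.
Convergents (p_i = a_i*p_{i-1} + p_{i-2}, q_i = a_i*q_{i-1} + q_{i-2} with p_{-2}=0, p_{-1}=1, q_{-2}=1, q_{-1}=0):
  i=0: a_0=19, p_0 = 19*1 + 0 = 19, q_0 = 19*0 + 1 = 1.
  i=1: a_1=3, p_1 = 3*19 + 1 = 58, q_1 = 3*1 + 0 = 3.
  i=2: a_2=1, p_2 = 1*58 + 19 = 77, q_2 = 1*3 + 1 = 4.
  i=3: a_3=4, p_3 = 4*77 + 58 = 366, q_3 = 4*4 + 3 = 19.
  i=4: a_4=1, p_4 = 1*366 + 77 = 443, q_4 = 1*19 + 4 = 23.
  i=5: a_5=3, p_5 = 3*443 + 366 = 1695, q_5 = 3*23 + 19 = 88.
Check: 1695^2 - 371*88^2 = 2873025 - 2873024 = 1, so (x, y) = (1695, 88) solves the equation, and by the theorem it is the least positive solution.

(x, y) = (1695, 88)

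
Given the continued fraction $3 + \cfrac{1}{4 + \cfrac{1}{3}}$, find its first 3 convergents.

Using the convergent recurrence p_i = a_i*p_{i-1} + p_{i-2}, q_i = a_i*q_{i-1} + q_{i-2} with p_{-2}=0, p_{-1}=1, q_{-2}=1, q_{-1}=0:
  i=0: a_0=3, p_0 = 3*1 + 0 = 3, q_0 = 3*0 + 1 = 1.
  i=1: a_1=4, p_1 = 4*3 + 1 = 13, q_1 = 4*1 + 0 = 4.
  i=2: a_2=3, p_2 = 3*13 + 3 = 42, q_2 = 3*4 + 1 = 13.

3/1, 13/4, 42/13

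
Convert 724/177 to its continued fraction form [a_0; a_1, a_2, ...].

Run the Euclidean algorithm on 724 and 177; the successive quotients are the partial quotients a_0, a_1, ... (each step inverts the fractional part left over by the previous one):
  724 = 4*177 + 16, so a_0 = 4.
  177 = 11*16 + 1, so a_1 = 11.
  16 = 16*1 + 0, so a_2 = 16.
The remainder reaches 0 after 3 divisions, so the expansion has 3 partial quotients, read off in order.

[4; 11, 16]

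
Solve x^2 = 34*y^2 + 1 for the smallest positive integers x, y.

First expand sqrt(34) as a continued fraction. With x_i = (sqrt(34) + m_i)/d_i and (m_0, d_0) = (0, 1): a_0 = floor(sqrt(34)) = 5, since 5^2 = 25 <= 34 < 36 = 6^2.
Iterate m_{i+1} = d_i*a_i - m_i, d_{i+1} = (34 - m_{i+1}^2)/d_i, a_{i+1} = floor((a_0 + m_{i+1})/d_{i+1}):
  m_1 = 1*5 - 0 = 5, d_1 = (34 - 5^2)/1 = 9/1 = 9, a_1 = floor((5 + 5)/9) = 1.
  m_2 = 9*1 - 5 = 4, d_2 = (34 - 4^2)/9 = 18/9 = 2, a_2 = floor((5 + 4)/2) = 4.
  m_3 = 2*4 - 4 = 4, d_3 = (34 - 4^2)/2 = 18/2 = 9, a_3 = floor((5 + 4)/9) = 1.
  m_4 = 9*1 - 4 = 5, d_4 = (34 - 5^2)/9 = 9/9 = 1, a_4 = floor((5 + 5)/1) = 10.
  m_5 = 1*10 - 5 = 5, d_5 = (34 - 5^2)/1 = 9/1 = 9: (m_5, d_5) = (m_1, d_1) = (5, 9), so from here the quotients repeat a_1, ..., a_4; the period length is 4.
So sqrt(34) = [5; (1, 4, 1, 10)] with period length k = 4.
k is even, so the fundamental solution of x^2 - 34y^2 = 1 is (p_{k-1}, q_{k-1}) = (p_3, q_3); compute convergents through index 3.
Convergents (p_i = a_i*p_{i-1} + p_{i-2}, q_i = a_i*q_{i-1} + q_{i-2} with p_{-2}=0, p_{-1}=1, q_{-2}=1, q_{-1}=0):
  i=0: a_0=5, p_0 = 5*1 + 0 = 5, q_0 = 5*0 + 1 = 1.
  i=1: a_1=1, p_1 = 1*5 + 1 = 6, q_1 = 1*1 + 0 = 1.
  i=2: a_2=4, p_2 = 4*6 + 5 = 29, q_2 = 4*1 + 1 = 5.
  i=3: a_3=1, p_3 = 1*29 + 6 = 35, q_3 = 1*5 + 1 = 6.
Check: 35^2 - 34*6^2 = 1225 - 1224 = 1, so (x, y) = (35, 6) solves the equation, and by the theorem it is the least positive solution.

(x, y) = (35, 6)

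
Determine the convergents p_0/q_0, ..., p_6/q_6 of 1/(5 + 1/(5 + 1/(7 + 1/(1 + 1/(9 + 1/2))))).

Using the convergent recurrence p_i = a_i*p_{i-1} + p_{i-2}, q_i = a_i*q_{i-1} + q_{i-2} with p_{-2}=0, p_{-1}=1, q_{-2}=1, q_{-1}=0:
  i=0: a_0=0, p_0 = 0*1 + 0 = 0, q_0 = 0*0 + 1 = 1.
  i=1: a_1=5, p_1 = 5*0 + 1 = 1, q_1 = 5*1 + 0 = 5.
  i=2: a_2=5, p_2 = 5*1 + 0 = 5, q_2 = 5*5 + 1 = 26.
  i=3: a_3=7, p_3 = 7*5 + 1 = 36, q_3 = 7*26 + 5 = 187.
  i=4: a_4=1, p_4 = 1*36 + 5 = 41, q_4 = 1*187 + 26 = 213.
  i=5: a_5=9, p_5 = 9*41 + 36 = 405, q_5 = 9*213 + 187 = 2104.
  i=6: a_6=2, p_6 = 2*405 + 41 = 851, q_6 = 2*2104 + 213 = 4421.

0/1, 1/5, 5/26, 36/187, 41/213, 405/2104, 851/4421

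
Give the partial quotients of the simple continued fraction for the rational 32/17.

[1; 1, 7, 2]

Run the Euclidean algorithm on 32 and 17; the successive quotients are the partial quotients a_0, a_1, ... (each step inverts the fractional part left over by the previous one):
  32 = 1*17 + 15, so a_0 = 1.
  17 = 1*15 + 2, so a_1 = 1.
  15 = 7*2 + 1, so a_2 = 7.
  2 = 2*1 + 0, so a_3 = 2.
The remainder reaches 0 after 4 divisions, so the expansion has 4 partial quotients, read off in order.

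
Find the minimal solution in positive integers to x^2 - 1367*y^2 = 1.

First expand sqrt(1367) as a continued fraction. With x_i = (sqrt(1367) + m_i)/d_i and (m_0, d_0) = (0, 1): a_0 = floor(sqrt(1367)) = 36, since 36^2 = 1296 <= 1367 < 1369 = 37^2.
Iterate m_{i+1} = d_i*a_i - m_i, d_{i+1} = (1367 - m_{i+1}^2)/d_i, a_{i+1} = floor((a_0 + m_{i+1})/d_{i+1}):
  m_1 = 1*36 - 0 = 36, d_1 = (1367 - 36^2)/1 = 71/1 = 71, a_1 = floor((36 + 36)/71) = 1.
  m_2 = 71*1 - 36 = 35, d_2 = (1367 - 35^2)/71 = 142/71 = 2, a_2 = floor((36 + 35)/2) = 35.
  m_3 = 2*35 - 35 = 35, d_3 = (1367 - 35^2)/2 = 142/2 = 71, a_3 = floor((36 + 35)/71) = 1.
  m_4 = 71*1 - 35 = 36, d_4 = (1367 - 36^2)/71 = 71/71 = 1, a_4 = floor((36 + 36)/1) = 72.
  m_5 = 1*72 - 36 = 36, d_5 = (1367 - 36^2)/1 = 71/1 = 71: (m_5, d_5) = (m_1, d_1) = (36, 71), so from here the quotients repeat a_1, ..., a_4; the period length is 4.
So sqrt(1367) = [36; (1, 35, 1, 72)] with period length k = 4.
k is even, so the fundamental solution of x^2 - 1367y^2 = 1 is (p_{k-1}, q_{k-1}) = (p_3, q_3); compute convergents through index 3.
Convergents (p_i = a_i*p_{i-1} + p_{i-2}, q_i = a_i*q_{i-1} + q_{i-2} with p_{-2}=0, p_{-1}=1, q_{-2}=1, q_{-1}=0):
  i=0: a_0=36, p_0 = 36*1 + 0 = 36, q_0 = 36*0 + 1 = 1.
  i=1: a_1=1, p_1 = 1*36 + 1 = 37, q_1 = 1*1 + 0 = 1.
  i=2: a_2=35, p_2 = 35*37 + 36 = 1331, q_2 = 35*1 + 1 = 36.
  i=3: a_3=1, p_3 = 1*1331 + 37 = 1368, q_3 = 1*36 + 1 = 37.
Check: 1368^2 - 1367*37^2 = 1871424 - 1871423 = 1, so (x, y) = (1368, 37) solves the equation, and by the theorem it is the least positive solution.

(x, y) = (1368, 37)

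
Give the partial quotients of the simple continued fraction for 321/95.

[3; 2, 1, 1, 1, 3, 3]

Run the Euclidean algorithm on 321 and 95; the successive quotients are the partial quotients a_0, a_1, ... (each step inverts the fractional part left over by the previous one):
  321 = 3*95 + 36, so a_0 = 3.
  95 = 2*36 + 23, so a_1 = 2.
  36 = 1*23 + 13, so a_2 = 1.
  23 = 1*13 + 10, so a_3 = 1.
  13 = 1*10 + 3, so a_4 = 1.
  10 = 3*3 + 1, so a_5 = 3.
  3 = 3*1 + 0, so a_6 = 3.
The remainder reaches 0 after 7 divisions, so the expansion has 7 partial quotients, read off in order.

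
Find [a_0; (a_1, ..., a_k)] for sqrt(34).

Write x_i = (sqrt(34) + m_i)/d_i with (m_0, d_0) = (0, 1). a_0 = floor(sqrt(34)) = 5, since 5^2 = 25 <= 34 < 36 = 6^2.
Iterate m_{i+1} = d_i*a_i - m_i, d_{i+1} = (34 - m_{i+1}^2)/d_i, a_{i+1} = floor((a_0 + m_{i+1})/d_{i+1}):
  m_1 = 1*5 - 0 = 5, d_1 = (34 - 5^2)/1 = 9/1 = 9, a_1 = floor((5 + 5)/9) = 1.
  m_2 = 9*1 - 5 = 4, d_2 = (34 - 4^2)/9 = 18/9 = 2, a_2 = floor((5 + 4)/2) = 4.
  m_3 = 2*4 - 4 = 4, d_3 = (34 - 4^2)/2 = 18/2 = 9, a_3 = floor((5 + 4)/9) = 1.
  m_4 = 9*1 - 4 = 5, d_4 = (34 - 5^2)/9 = 9/9 = 1, a_4 = floor((5 + 5)/1) = 10.
  m_5 = 1*10 - 5 = 5, d_5 = (34 - 5^2)/1 = 9/1 = 9: (m_5, d_5) = (m_1, d_1) = (5, 9), so from here the quotients repeat a_1, ..., a_4; the period length is 4.
Hence the expansion of sqrt(34) is a_0 = 5 followed by the repeating block 1, 4, 1, 10 (period 4).

[5; (1, 4, 1, 10)]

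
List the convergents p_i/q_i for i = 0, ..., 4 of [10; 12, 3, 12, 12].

10/1, 121/12, 373/37, 4597/456, 55537/5509

Using the convergent recurrence p_i = a_i*p_{i-1} + p_{i-2}, q_i = a_i*q_{i-1} + q_{i-2} with p_{-2}=0, p_{-1}=1, q_{-2}=1, q_{-1}=0:
  i=0: a_0=10, p_0 = 10*1 + 0 = 10, q_0 = 10*0 + 1 = 1.
  i=1: a_1=12, p_1 = 12*10 + 1 = 121, q_1 = 12*1 + 0 = 12.
  i=2: a_2=3, p_2 = 3*121 + 10 = 373, q_2 = 3*12 + 1 = 37.
  i=3: a_3=12, p_3 = 12*373 + 121 = 4597, q_3 = 12*37 + 12 = 456.
  i=4: a_4=12, p_4 = 12*4597 + 373 = 55537, q_4 = 12*456 + 37 = 5509.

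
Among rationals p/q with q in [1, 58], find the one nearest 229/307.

41/55

Expand x = 229/307 as a continued fraction with the Euclidean algorithm:
  229 = 0*307 + 229, so a_0 = 0.
  307 = 1*229 + 78, so a_1 = 1.
  229 = 2*78 + 73, so a_2 = 2.
  78 = 1*73 + 5, so a_3 = 1.
  73 = 14*5 + 3, so a_4 = 14.
  5 = 1*3 + 2, so a_5 = 1.
  3 = 1*2 + 1, so a_6 = 1.
  2 = 2*1 + 0, so a_7 = 2.
so x = [0; 1, 2, 1, 14, 1, 1, 2].
Convergents (p_i = a_i*p_{i-1} + p_{i-2}, q_i = a_i*q_{i-1} + q_{i-2} with p_{-2}=0, p_{-1}=1, q_{-2}=1, q_{-1}=0), until the denominator exceeds 58:
  i=0: a_0=0, p_0 = 0*1 + 0 = 0, q_0 = 0*0 + 1 = 1.
  i=1: a_1=1, p_1 = 1*0 + 1 = 1, q_1 = 1*1 + 0 = 1.
  i=2: a_2=2, p_2 = 2*1 + 0 = 2, q_2 = 2*1 + 1 = 3.
  i=3: a_3=1, p_3 = 1*2 + 1 = 3, q_3 = 1*3 + 1 = 4.
  i=4: a_4=14, p_4 = 14*3 + 2 = 44, q_4 = 14*4 + 3 = 59.
q_4 = 59 > 58, so the last convergent with denominator <= 58 is p_3/q_3 = 3/4.
The closest fraction with denominator <= 58 is either p_3/q_3 or the intermediate fraction (k*p_3 + p_2)/(k*q_3 + q_2) with the largest k >= 1 whose denominator stays <= 58; these approach x as k grows, and every other convergent or intermediate fraction in range is farther away.
Largest k: floor((58 - q_2)/q_3) = floor((58 - 3)/4) = 13.
That gives (13*3 + 2)/(13*4 + 3) = 41/55.
Compare the errors: |x - 3/4| = |229*4 - 3*307|/(307*4) = 5/1228, and |x - 41/55| = |229*55 - 41*307|/(307*55) = 8/16885.
Cross-multiplying, 8*1228 = 9824 < 84425 = 5*16885, so 8/16885 is smaller: the intermediate fraction 41/55 is closer to x than 3/4.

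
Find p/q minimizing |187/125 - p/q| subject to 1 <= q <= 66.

Expand x = 187/125 as a continued fraction with the Euclidean algorithm:
  187 = 1*125 + 62, so a_0 = 1.
  125 = 2*62 + 1, so a_1 = 2.
  62 = 62*1 + 0, so a_2 = 62.
so x = [1; 2, 62].
Convergents (p_i = a_i*p_{i-1} + p_{i-2}, q_i = a_i*q_{i-1} + q_{i-2} with p_{-2}=0, p_{-1}=1, q_{-2}=1, q_{-1}=0), until the denominator exceeds 66:
  i=0: a_0=1, p_0 = 1*1 + 0 = 1, q_0 = 1*0 + 1 = 1.
  i=1: a_1=2, p_1 = 2*1 + 1 = 3, q_1 = 2*1 + 0 = 2.
  i=2: a_2=62, p_2 = 62*3 + 1 = 187, q_2 = 62*2 + 1 = 125.
q_2 = 125 > 66, so the last convergent with denominator <= 66 is p_1/q_1 = 3/2.
The closest fraction with denominator <= 66 is either p_1/q_1 or the intermediate fraction (k*p_1 + p_0)/(k*q_1 + q_0) with the largest k >= 1 whose denominator stays <= 66; these approach x as k grows, and every other convergent or intermediate fraction in range is farther away.
Largest k: floor((66 - q_0)/q_1) = floor((66 - 1)/2) = 32.
That gives (32*3 + 1)/(32*2 + 1) = 97/65.
Compare the errors: |x - 3/2| = |187*2 - 3*125|/(125*2) = 1/250, and |x - 97/65| = |187*65 - 97*125|/(125*65) = 30/8125.
Cross-multiplying, 30*250 = 7500 < 8125 = 1*8125, so 30/8125 is smaller: the intermediate fraction 97/65 is closer to x than 3/2.

97/65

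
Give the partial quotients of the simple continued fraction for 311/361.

[0; 1, 6, 4, 1, 1, 5]

Run the Euclidean algorithm on 311 and 361; the successive quotients are the partial quotients a_0, a_1, ... (each step inverts the fractional part left over by the previous one):
  311 = 0*361 + 311, so a_0 = 0.
  361 = 1*311 + 50, so a_1 = 1.
  311 = 6*50 + 11, so a_2 = 6.
  50 = 4*11 + 6, so a_3 = 4.
  11 = 1*6 + 5, so a_4 = 1.
  6 = 1*5 + 1, so a_5 = 1.
  5 = 5*1 + 0, so a_6 = 5.
The remainder reaches 0 after 7 divisions, so the expansion has 7 partial quotients, read off in order.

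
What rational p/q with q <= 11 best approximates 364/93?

43/11

Expand x = 364/93 as a continued fraction with the Euclidean algorithm:
  364 = 3*93 + 85, so a_0 = 3.
  93 = 1*85 + 8, so a_1 = 1.
  85 = 10*8 + 5, so a_2 = 10.
  8 = 1*5 + 3, so a_3 = 1.
  5 = 1*3 + 2, so a_4 = 1.
  3 = 1*2 + 1, so a_5 = 1.
  2 = 2*1 + 0, so a_6 = 2.
so x = [3; 1, 10, 1, 1, 1, 2].
Convergents (p_i = a_i*p_{i-1} + p_{i-2}, q_i = a_i*q_{i-1} + q_{i-2} with p_{-2}=0, p_{-1}=1, q_{-2}=1, q_{-1}=0), until the denominator exceeds 11:
  i=0: a_0=3, p_0 = 3*1 + 0 = 3, q_0 = 3*0 + 1 = 1.
  i=1: a_1=1, p_1 = 1*3 + 1 = 4, q_1 = 1*1 + 0 = 1.
  i=2: a_2=10, p_2 = 10*4 + 3 = 43, q_2 = 10*1 + 1 = 11.
  i=3: a_3=1, p_3 = 1*43 + 4 = 47, q_3 = 1*11 + 1 = 12.
q_3 = 12 > 11, so the last convergent with denominator <= 11 is p_2/q_2 = 43/11.
The closest fraction with denominator <= 11 is either p_2/q_2 or the intermediate fraction (k*p_2 + p_1)/(k*q_2 + q_1) with the largest k >= 1 whose denominator stays <= 11; these approach x as k grows, and every other convergent or intermediate fraction in range is farther away.
Largest k: floor((11 - q_1)/q_2) = floor((11 - 1)/11) = 0.
Since k = 0, no intermediate fraction beyond p_2/q_2 has denominator <= 11, so the convergent 43/11 is the closest (its error is |364*11 - 43*93|/(93*11) = 5/1023).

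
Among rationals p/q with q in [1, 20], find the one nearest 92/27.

Expand x = 92/27 as a continued fraction with the Euclidean algorithm:
  92 = 3*27 + 11, so a_0 = 3.
  27 = 2*11 + 5, so a_1 = 2.
  11 = 2*5 + 1, so a_2 = 2.
  5 = 5*1 + 0, so a_3 = 5.
so x = [3; 2, 2, 5].
Convergents (p_i = a_i*p_{i-1} + p_{i-2}, q_i = a_i*q_{i-1} + q_{i-2} with p_{-2}=0, p_{-1}=1, q_{-2}=1, q_{-1}=0), until the denominator exceeds 20:
  i=0: a_0=3, p_0 = 3*1 + 0 = 3, q_0 = 3*0 + 1 = 1.
  i=1: a_1=2, p_1 = 2*3 + 1 = 7, q_1 = 2*1 + 0 = 2.
  i=2: a_2=2, p_2 = 2*7 + 3 = 17, q_2 = 2*2 + 1 = 5.
  i=3: a_3=5, p_3 = 5*17 + 7 = 92, q_3 = 5*5 + 2 = 27.
q_3 = 27 > 20, so the last convergent with denominator <= 20 is p_2/q_2 = 17/5.
The closest fraction with denominator <= 20 is either p_2/q_2 or the intermediate fraction (k*p_2 + p_1)/(k*q_2 + q_1) with the largest k >= 1 whose denominator stays <= 20; these approach x as k grows, and every other convergent or intermediate fraction in range is farther away.
Largest k: floor((20 - q_1)/q_2) = floor((20 - 2)/5) = 3.
That gives (3*17 + 7)/(3*5 + 2) = 58/17.
Compare the errors: |x - 17/5| = |92*5 - 17*27|/(27*5) = 1/135, and |x - 58/17| = |92*17 - 58*27|/(27*17) = 2/459.
Cross-multiplying, 2*135 = 270 < 459 = 1*459, so 2/459 is smaller: the intermediate fraction 58/17 is closer to x than 17/5.

58/17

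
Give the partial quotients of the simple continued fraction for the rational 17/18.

[0; 1, 17]

Run the Euclidean algorithm on 17 and 18; the successive quotients are the partial quotients a_0, a_1, ... (each step inverts the fractional part left over by the previous one):
  17 = 0*18 + 17, so a_0 = 0.
  18 = 1*17 + 1, so a_1 = 1.
  17 = 17*1 + 0, so a_2 = 17.
The remainder reaches 0 after 3 divisions, so the expansion has 3 partial quotients, read off in order.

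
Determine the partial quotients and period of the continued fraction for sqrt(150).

[12; (4, 24)]

Write x_i = (sqrt(150) + m_i)/d_i with (m_0, d_0) = (0, 1). a_0 = floor(sqrt(150)) = 12, since 12^2 = 144 <= 150 < 169 = 13^2.
Iterate m_{i+1} = d_i*a_i - m_i, d_{i+1} = (150 - m_{i+1}^2)/d_i, a_{i+1} = floor((a_0 + m_{i+1})/d_{i+1}):
  m_1 = 1*12 - 0 = 12, d_1 = (150 - 12^2)/1 = 6/1 = 6, a_1 = floor((12 + 12)/6) = 4.
  m_2 = 6*4 - 12 = 12, d_2 = (150 - 12^2)/6 = 6/6 = 1, a_2 = floor((12 + 12)/1) = 24.
  m_3 = 1*24 - 12 = 12, d_3 = (150 - 12^2)/1 = 6/1 = 6: (m_3, d_3) = (m_1, d_1) = (12, 6), so from here the quotients repeat a_1, a_2; the period length is 2.
Hence the expansion of sqrt(150) is a_0 = 12 followed by the repeating block 4, 24 (period 2).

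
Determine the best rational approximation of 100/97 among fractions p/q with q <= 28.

29/28

Expand x = 100/97 as a continued fraction with the Euclidean algorithm:
  100 = 1*97 + 3, so a_0 = 1.
  97 = 32*3 + 1, so a_1 = 32.
  3 = 3*1 + 0, so a_2 = 3.
so x = [1; 32, 3].
Convergents (p_i = a_i*p_{i-1} + p_{i-2}, q_i = a_i*q_{i-1} + q_{i-2} with p_{-2}=0, p_{-1}=1, q_{-2}=1, q_{-1}=0), until the denominator exceeds 28:
  i=0: a_0=1, p_0 = 1*1 + 0 = 1, q_0 = 1*0 + 1 = 1.
  i=1: a_1=32, p_1 = 32*1 + 1 = 33, q_1 = 32*1 + 0 = 32.
q_1 = 32 > 28, so the last convergent with denominator <= 28 is p_0/q_0 = 1/1.
The closest fraction with denominator <= 28 is either p_0/q_0 or the intermediate fraction (k*p_0 + p_{-1})/(k*q_0 + q_{-1}) with the largest k >= 1 whose denominator stays <= 28; these approach x as k grows, and every other convergent or intermediate fraction in range is farther away.
Largest k: floor((28 - q_{-1})/q_0) = floor((28 - 0)/1) = 28 (using the seeds p_{-1} = 1, q_{-1} = 0).
That gives (28*1 + 1)/(28*1 + 0) = 29/28.
Compare the errors: |x - 1/1| = |100*1 - 1*97|/(97*1) = 3/97, and |x - 29/28| = |100*28 - 29*97|/(97*28) = 13/2716.
Cross-multiplying, 13*97 = 1261 < 8148 = 3*2716, so 13/2716 is smaller: the intermediate fraction 29/28 is closer to x than 1/1.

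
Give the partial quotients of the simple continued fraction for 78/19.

Run the Euclidean algorithm on 78 and 19; the successive quotients are the partial quotients a_0, a_1, ... (each step inverts the fractional part left over by the previous one):
  78 = 4*19 + 2, so a_0 = 4.
  19 = 9*2 + 1, so a_1 = 9.
  2 = 2*1 + 0, so a_2 = 2.
The remainder reaches 0 after 3 divisions, so the expansion has 3 partial quotients, read off in order.

[4; 9, 2]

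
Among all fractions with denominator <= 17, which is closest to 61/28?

Expand x = 61/28 as a continued fraction with the Euclidean algorithm:
  61 = 2*28 + 5, so a_0 = 2.
  28 = 5*5 + 3, so a_1 = 5.
  5 = 1*3 + 2, so a_2 = 1.
  3 = 1*2 + 1, so a_3 = 1.
  2 = 2*1 + 0, so a_4 = 2.
so x = [2; 5, 1, 1, 2].
Convergents (p_i = a_i*p_{i-1} + p_{i-2}, q_i = a_i*q_{i-1} + q_{i-2} with p_{-2}=0, p_{-1}=1, q_{-2}=1, q_{-1}=0), until the denominator exceeds 17:
  i=0: a_0=2, p_0 = 2*1 + 0 = 2, q_0 = 2*0 + 1 = 1.
  i=1: a_1=5, p_1 = 5*2 + 1 = 11, q_1 = 5*1 + 0 = 5.
  i=2: a_2=1, p_2 = 1*11 + 2 = 13, q_2 = 1*5 + 1 = 6.
  i=3: a_3=1, p_3 = 1*13 + 11 = 24, q_3 = 1*6 + 5 = 11.
  i=4: a_4=2, p_4 = 2*24 + 13 = 61, q_4 = 2*11 + 6 = 28.
q_4 = 28 > 17, so the last convergent with denominator <= 17 is p_3/q_3 = 24/11.
The closest fraction with denominator <= 17 is either p_3/q_3 or the intermediate fraction (k*p_3 + p_2)/(k*q_3 + q_2) with the largest k >= 1 whose denominator stays <= 17; these approach x as k grows, and every other convergent or intermediate fraction in range is farther away.
Largest k: floor((17 - q_2)/q_3) = floor((17 - 6)/11) = 1.
That gives (1*24 + 13)/(1*11 + 6) = 37/17.
Compare the errors: |x - 24/11| = |61*11 - 24*28|/(28*11) = 1/308, and |x - 37/17| = |61*17 - 37*28|/(28*17) = 1/476.
Cross-multiplying, 1*308 = 308 < 476 = 1*476, so 1/476 is smaller: the intermediate fraction 37/17 is closer to x than 24/11.

37/17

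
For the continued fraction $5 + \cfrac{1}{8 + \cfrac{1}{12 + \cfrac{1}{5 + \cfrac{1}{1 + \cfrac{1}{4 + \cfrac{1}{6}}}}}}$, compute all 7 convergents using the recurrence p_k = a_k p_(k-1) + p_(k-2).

5/1, 41/8, 497/97, 2526/493, 3023/590, 14618/2853, 90731/17708

Using the convergent recurrence p_i = a_i*p_{i-1} + p_{i-2}, q_i = a_i*q_{i-1} + q_{i-2} with p_{-2}=0, p_{-1}=1, q_{-2}=1, q_{-1}=0:
  i=0: a_0=5, p_0 = 5*1 + 0 = 5, q_0 = 5*0 + 1 = 1.
  i=1: a_1=8, p_1 = 8*5 + 1 = 41, q_1 = 8*1 + 0 = 8.
  i=2: a_2=12, p_2 = 12*41 + 5 = 497, q_2 = 12*8 + 1 = 97.
  i=3: a_3=5, p_3 = 5*497 + 41 = 2526, q_3 = 5*97 + 8 = 493.
  i=4: a_4=1, p_4 = 1*2526 + 497 = 3023, q_4 = 1*493 + 97 = 590.
  i=5: a_5=4, p_5 = 4*3023 + 2526 = 14618, q_5 = 4*590 + 493 = 2853.
  i=6: a_6=6, p_6 = 6*14618 + 3023 = 90731, q_6 = 6*2853 + 590 = 17708.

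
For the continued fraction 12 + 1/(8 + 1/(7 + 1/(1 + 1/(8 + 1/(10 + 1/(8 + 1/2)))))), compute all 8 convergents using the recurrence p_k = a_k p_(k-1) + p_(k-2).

12/1, 97/8, 691/57, 788/65, 6995/577, 70738/5835, 572899/47257, 1216536/100349

Using the convergent recurrence p_i = a_i*p_{i-1} + p_{i-2}, q_i = a_i*q_{i-1} + q_{i-2} with p_{-2}=0, p_{-1}=1, q_{-2}=1, q_{-1}=0:
  i=0: a_0=12, p_0 = 12*1 + 0 = 12, q_0 = 12*0 + 1 = 1.
  i=1: a_1=8, p_1 = 8*12 + 1 = 97, q_1 = 8*1 + 0 = 8.
  i=2: a_2=7, p_2 = 7*97 + 12 = 691, q_2 = 7*8 + 1 = 57.
  i=3: a_3=1, p_3 = 1*691 + 97 = 788, q_3 = 1*57 + 8 = 65.
  i=4: a_4=8, p_4 = 8*788 + 691 = 6995, q_4 = 8*65 + 57 = 577.
  i=5: a_5=10, p_5 = 10*6995 + 788 = 70738, q_5 = 10*577 + 65 = 5835.
  i=6: a_6=8, p_6 = 8*70738 + 6995 = 572899, q_6 = 8*5835 + 577 = 47257.
  i=7: a_7=2, p_7 = 2*572899 + 70738 = 1216536, q_7 = 2*47257 + 5835 = 100349.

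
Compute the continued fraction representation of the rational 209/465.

Run the Euclidean algorithm on 209 and 465; the successive quotients are the partial quotients a_0, a_1, ... (each step inverts the fractional part left over by the previous one):
  209 = 0*465 + 209, so a_0 = 0.
  465 = 2*209 + 47, so a_1 = 2.
  209 = 4*47 + 21, so a_2 = 4.
  47 = 2*21 + 5, so a_3 = 2.
  21 = 4*5 + 1, so a_4 = 4.
  5 = 5*1 + 0, so a_5 = 5.
The remainder reaches 0 after 6 divisions, so the expansion has 6 partial quotients, read off in order.

[0; 2, 4, 2, 4, 5]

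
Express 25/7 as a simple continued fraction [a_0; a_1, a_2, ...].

Run the Euclidean algorithm on 25 and 7; the successive quotients are the partial quotients a_0, a_1, ... (each step inverts the fractional part left over by the previous one):
  25 = 3*7 + 4, so a_0 = 3.
  7 = 1*4 + 3, so a_1 = 1.
  4 = 1*3 + 1, so a_2 = 1.
  3 = 3*1 + 0, so a_3 = 3.
The remainder reaches 0 after 4 divisions, so the expansion has 4 partial quotients, read off in order.

[3; 1, 1, 3]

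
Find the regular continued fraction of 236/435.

Run the Euclidean algorithm on 236 and 435; the successive quotients are the partial quotients a_0, a_1, ... (each step inverts the fractional part left over by the previous one):
  236 = 0*435 + 236, so a_0 = 0.
  435 = 1*236 + 199, so a_1 = 1.
  236 = 1*199 + 37, so a_2 = 1.
  199 = 5*37 + 14, so a_3 = 5.
  37 = 2*14 + 9, so a_4 = 2.
  14 = 1*9 + 5, so a_5 = 1.
  9 = 1*5 + 4, so a_6 = 1.
  5 = 1*4 + 1, so a_7 = 1.
  4 = 4*1 + 0, so a_8 = 4.
The remainder reaches 0 after 9 divisions, so the expansion has 9 partial quotients, read off in order.

[0; 1, 1, 5, 2, 1, 1, 1, 4]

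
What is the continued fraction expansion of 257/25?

Run the Euclidean algorithm on 257 and 25; the successive quotients are the partial quotients a_0, a_1, ... (each step inverts the fractional part left over by the previous one):
  257 = 10*25 + 7, so a_0 = 10.
  25 = 3*7 + 4, so a_1 = 3.
  7 = 1*4 + 3, so a_2 = 1.
  4 = 1*3 + 1, so a_3 = 1.
  3 = 3*1 + 0, so a_4 = 3.
The remainder reaches 0 after 5 divisions, so the expansion has 5 partial quotients, read off in order.

[10; 3, 1, 1, 3]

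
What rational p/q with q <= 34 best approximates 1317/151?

157/18

Expand x = 1317/151 as a continued fraction with the Euclidean algorithm:
  1317 = 8*151 + 109, so a_0 = 8.
  151 = 1*109 + 42, so a_1 = 1.
  109 = 2*42 + 25, so a_2 = 2.
  42 = 1*25 + 17, so a_3 = 1.
  25 = 1*17 + 8, so a_4 = 1.
  17 = 2*8 + 1, so a_5 = 2.
  8 = 8*1 + 0, so a_6 = 8.
so x = [8; 1, 2, 1, 1, 2, 8].
Convergents (p_i = a_i*p_{i-1} + p_{i-2}, q_i = a_i*q_{i-1} + q_{i-2} with p_{-2}=0, p_{-1}=1, q_{-2}=1, q_{-1}=0), until the denominator exceeds 34:
  i=0: a_0=8, p_0 = 8*1 + 0 = 8, q_0 = 8*0 + 1 = 1.
  i=1: a_1=1, p_1 = 1*8 + 1 = 9, q_1 = 1*1 + 0 = 1.
  i=2: a_2=2, p_2 = 2*9 + 8 = 26, q_2 = 2*1 + 1 = 3.
  i=3: a_3=1, p_3 = 1*26 + 9 = 35, q_3 = 1*3 + 1 = 4.
  i=4: a_4=1, p_4 = 1*35 + 26 = 61, q_4 = 1*4 + 3 = 7.
  i=5: a_5=2, p_5 = 2*61 + 35 = 157, q_5 = 2*7 + 4 = 18.
  i=6: a_6=8, p_6 = 8*157 + 61 = 1317, q_6 = 8*18 + 7 = 151.
q_6 = 151 > 34, so the last convergent with denominator <= 34 is p_5/q_5 = 157/18.
The closest fraction with denominator <= 34 is either p_5/q_5 or the intermediate fraction (k*p_5 + p_4)/(k*q_5 + q_4) with the largest k >= 1 whose denominator stays <= 34; these approach x as k grows, and every other convergent or intermediate fraction in range is farther away.
Largest k: floor((34 - q_4)/q_5) = floor((34 - 7)/18) = 1.
That gives (1*157 + 61)/(1*18 + 7) = 218/25.
Compare the errors: |x - 157/18| = |1317*18 - 157*151|/(151*18) = 1/2718, and |x - 218/25| = |1317*25 - 218*151|/(151*25) = 7/3775.
Cross-multiplying, 1*3775 = 3775 < 19026 = 7*2718, so 1/2718 is smaller: the convergent 157/18 is closer to x than 218/25.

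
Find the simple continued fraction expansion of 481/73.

Run the Euclidean algorithm on 481 and 73; the successive quotients are the partial quotients a_0, a_1, ... (each step inverts the fractional part left over by the previous one):
  481 = 6*73 + 43, so a_0 = 6.
  73 = 1*43 + 30, so a_1 = 1.
  43 = 1*30 + 13, so a_2 = 1.
  30 = 2*13 + 4, so a_3 = 2.
  13 = 3*4 + 1, so a_4 = 3.
  4 = 4*1 + 0, so a_5 = 4.
The remainder reaches 0 after 6 divisions, so the expansion has 6 partial quotients, read off in order.

[6; 1, 1, 2, 3, 4]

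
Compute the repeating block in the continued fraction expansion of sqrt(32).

Write x_i = (sqrt(32) + m_i)/d_i with (m_0, d_0) = (0, 1). a_0 = floor(sqrt(32)) = 5, since 5^2 = 25 <= 32 < 36 = 6^2.
Iterate m_{i+1} = d_i*a_i - m_i, d_{i+1} = (32 - m_{i+1}^2)/d_i, a_{i+1} = floor((a_0 + m_{i+1})/d_{i+1}):
  m_1 = 1*5 - 0 = 5, d_1 = (32 - 5^2)/1 = 7/1 = 7, a_1 = floor((5 + 5)/7) = 1.
  m_2 = 7*1 - 5 = 2, d_2 = (32 - 2^2)/7 = 28/7 = 4, a_2 = floor((5 + 2)/4) = 1.
  m_3 = 4*1 - 2 = 2, d_3 = (32 - 2^2)/4 = 28/4 = 7, a_3 = floor((5 + 2)/7) = 1.
  m_4 = 7*1 - 2 = 5, d_4 = (32 - 5^2)/7 = 7/7 = 1, a_4 = floor((5 + 5)/1) = 10.
  m_5 = 1*10 - 5 = 5, d_5 = (32 - 5^2)/1 = 7/1 = 7: (m_5, d_5) = (m_1, d_1) = (5, 7), so from here the quotients repeat a_1, ..., a_4; the period length is 4.
Hence the expansion of sqrt(32) is a_0 = 5 followed by the repeating block 1, 1, 1, 10 (period 4).

[5; (1, 1, 1, 10)]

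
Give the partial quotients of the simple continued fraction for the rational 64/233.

[0; 3, 1, 1, 1, 3, 1, 1, 2]

Run the Euclidean algorithm on 64 and 233; the successive quotients are the partial quotients a_0, a_1, ... (each step inverts the fractional part left over by the previous one):
  64 = 0*233 + 64, so a_0 = 0.
  233 = 3*64 + 41, so a_1 = 3.
  64 = 1*41 + 23, so a_2 = 1.
  41 = 1*23 + 18, so a_3 = 1.
  23 = 1*18 + 5, so a_4 = 1.
  18 = 3*5 + 3, so a_5 = 3.
  5 = 1*3 + 2, so a_6 = 1.
  3 = 1*2 + 1, so a_7 = 1.
  2 = 2*1 + 0, so a_8 = 2.
The remainder reaches 0 after 9 divisions, so the expansion has 9 partial quotients, read off in order.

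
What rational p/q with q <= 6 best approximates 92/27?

17/5

Expand x = 92/27 as a continued fraction with the Euclidean algorithm:
  92 = 3*27 + 11, so a_0 = 3.
  27 = 2*11 + 5, so a_1 = 2.
  11 = 2*5 + 1, so a_2 = 2.
  5 = 5*1 + 0, so a_3 = 5.
so x = [3; 2, 2, 5].
Convergents (p_i = a_i*p_{i-1} + p_{i-2}, q_i = a_i*q_{i-1} + q_{i-2} with p_{-2}=0, p_{-1}=1, q_{-2}=1, q_{-1}=0), until the denominator exceeds 6:
  i=0: a_0=3, p_0 = 3*1 + 0 = 3, q_0 = 3*0 + 1 = 1.
  i=1: a_1=2, p_1 = 2*3 + 1 = 7, q_1 = 2*1 + 0 = 2.
  i=2: a_2=2, p_2 = 2*7 + 3 = 17, q_2 = 2*2 + 1 = 5.
  i=3: a_3=5, p_3 = 5*17 + 7 = 92, q_3 = 5*5 + 2 = 27.
q_3 = 27 > 6, so the last convergent with denominator <= 6 is p_2/q_2 = 17/5.
The closest fraction with denominator <= 6 is either p_2/q_2 or the intermediate fraction (k*p_2 + p_1)/(k*q_2 + q_1) with the largest k >= 1 whose denominator stays <= 6; these approach x as k grows, and every other convergent or intermediate fraction in range is farther away.
Largest k: floor((6 - q_1)/q_2) = floor((6 - 2)/5) = 0.
Since k = 0, no intermediate fraction beyond p_2/q_2 has denominator <= 6, so the convergent 17/5 is the closest (its error is |92*5 - 17*27|/(27*5) = 1/135).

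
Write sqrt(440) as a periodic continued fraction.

Write x_i = (sqrt(440) + m_i)/d_i with (m_0, d_0) = (0, 1). a_0 = floor(sqrt(440)) = 20, since 20^2 = 400 <= 440 < 441 = 21^2.
Iterate m_{i+1} = d_i*a_i - m_i, d_{i+1} = (440 - m_{i+1}^2)/d_i, a_{i+1} = floor((a_0 + m_{i+1})/d_{i+1}):
  m_1 = 1*20 - 0 = 20, d_1 = (440 - 20^2)/1 = 40/1 = 40, a_1 = floor((20 + 20)/40) = 1.
  m_2 = 40*1 - 20 = 20, d_2 = (440 - 20^2)/40 = 40/40 = 1, a_2 = floor((20 + 20)/1) = 40.
  m_3 = 1*40 - 20 = 20, d_3 = (440 - 20^2)/1 = 40/1 = 40: (m_3, d_3) = (m_1, d_1) = (20, 40), so from here the quotients repeat a_1, a_2; the period length is 2.
Hence the expansion of sqrt(440) is a_0 = 20 followed by the repeating block 1, 40 (period 2).

[20; (1, 40)]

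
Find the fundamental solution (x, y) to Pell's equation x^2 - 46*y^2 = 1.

(x, y) = (24335, 3588)

First expand sqrt(46) as a continued fraction. With x_i = (sqrt(46) + m_i)/d_i and (m_0, d_0) = (0, 1): a_0 = floor(sqrt(46)) = 6, since 6^2 = 36 <= 46 < 49 = 7^2.
Iterate m_{i+1} = d_i*a_i - m_i, d_{i+1} = (46 - m_{i+1}^2)/d_i, a_{i+1} = floor((a_0 + m_{i+1})/d_{i+1}):
  m_1 = 1*6 - 0 = 6, d_1 = (46 - 6^2)/1 = 10/1 = 10, a_1 = floor((6 + 6)/10) = 1.
  m_2 = 10*1 - 6 = 4, d_2 = (46 - 4^2)/10 = 30/10 = 3, a_2 = floor((6 + 4)/3) = 3.
  m_3 = 3*3 - 4 = 5, d_3 = (46 - 5^2)/3 = 21/3 = 7, a_3 = floor((6 + 5)/7) = 1.
  m_4 = 7*1 - 5 = 2, d_4 = (46 - 2^2)/7 = 42/7 = 6, a_4 = floor((6 + 2)/6) = 1.
  m_5 = 6*1 - 2 = 4, d_5 = (46 - 4^2)/6 = 30/6 = 5, a_5 = floor((6 + 4)/5) = 2.
  m_6 = 5*2 - 4 = 6, d_6 = (46 - 6^2)/5 = 10/5 = 2, a_6 = floor((6 + 6)/2) = 6.
  m_7 = 2*6 - 6 = 6, d_7 = (46 - 6^2)/2 = 10/2 = 5, a_7 = floor((6 + 6)/5) = 2.
  m_8 = 5*2 - 6 = 4, d_8 = (46 - 4^2)/5 = 30/5 = 6, a_8 = floor((6 + 4)/6) = 1.
  m_9 = 6*1 - 4 = 2, d_9 = (46 - 2^2)/6 = 42/6 = 7, a_9 = floor((6 + 2)/7) = 1.
  m_10 = 7*1 - 2 = 5, d_10 = (46 - 5^2)/7 = 21/7 = 3, a_10 = floor((6 + 5)/3) = 3.
  m_11 = 3*3 - 5 = 4, d_11 = (46 - 4^2)/3 = 30/3 = 10, a_11 = floor((6 + 4)/10) = 1.
  m_12 = 10*1 - 4 = 6, d_12 = (46 - 6^2)/10 = 10/10 = 1, a_12 = floor((6 + 6)/1) = 12.
  m_13 = 1*12 - 6 = 6, d_13 = (46 - 6^2)/1 = 10/1 = 10: (m_13, d_13) = (m_1, d_1) = (6, 10), so from here the quotients repeat a_1, ..., a_12; the period length is 12.
So sqrt(46) = [6; (1, 3, 1, 1, 2, 6, 2, 1, 1, 3, 1, 12)] with period length k = 12.
k is even, so the fundamental solution of x^2 - 46y^2 = 1 is (p_{k-1}, q_{k-1}) = (p_11, q_11); compute convergents through index 11.
Convergents (p_i = a_i*p_{i-1} + p_{i-2}, q_i = a_i*q_{i-1} + q_{i-2} with p_{-2}=0, p_{-1}=1, q_{-2}=1, q_{-1}=0):
  i=0: a_0=6, p_0 = 6*1 + 0 = 6, q_0 = 6*0 + 1 = 1.
  i=1: a_1=1, p_1 = 1*6 + 1 = 7, q_1 = 1*1 + 0 = 1.
  i=2: a_2=3, p_2 = 3*7 + 6 = 27, q_2 = 3*1 + 1 = 4.
  i=3: a_3=1, p_3 = 1*27 + 7 = 34, q_3 = 1*4 + 1 = 5.
  i=4: a_4=1, p_4 = 1*34 + 27 = 61, q_4 = 1*5 + 4 = 9.
  i=5: a_5=2, p_5 = 2*61 + 34 = 156, q_5 = 2*9 + 5 = 23.
  i=6: a_6=6, p_6 = 6*156 + 61 = 997, q_6 = 6*23 + 9 = 147.
  i=7: a_7=2, p_7 = 2*997 + 156 = 2150, q_7 = 2*147 + 23 = 317.
  i=8: a_8=1, p_8 = 1*2150 + 997 = 3147, q_8 = 1*317 + 147 = 464.
  i=9: a_9=1, p_9 = 1*3147 + 2150 = 5297, q_9 = 1*464 + 317 = 781.
  i=10: a_10=3, p_10 = 3*5297 + 3147 = 19038, q_10 = 3*781 + 464 = 2807.
  i=11: a_11=1, p_11 = 1*19038 + 5297 = 24335, q_11 = 1*2807 + 781 = 3588.
Check: 24335^2 - 46*3588^2 = 592192225 - 592192224 = 1, so (x, y) = (24335, 3588) solves the equation, and by the theorem it is the least positive solution.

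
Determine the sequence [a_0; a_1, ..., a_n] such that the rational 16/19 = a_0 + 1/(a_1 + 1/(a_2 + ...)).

[0; 1, 5, 3]

Run the Euclidean algorithm on 16 and 19; the successive quotients are the partial quotients a_0, a_1, ... (each step inverts the fractional part left over by the previous one):
  16 = 0*19 + 16, so a_0 = 0.
  19 = 1*16 + 3, so a_1 = 1.
  16 = 5*3 + 1, so a_2 = 5.
  3 = 3*1 + 0, so a_3 = 3.
The remainder reaches 0 after 4 divisions, so the expansion has 4 partial quotients, read off in order.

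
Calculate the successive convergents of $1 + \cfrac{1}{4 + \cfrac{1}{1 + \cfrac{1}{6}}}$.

1/1, 5/4, 6/5, 41/34

Using the convergent recurrence p_i = a_i*p_{i-1} + p_{i-2}, q_i = a_i*q_{i-1} + q_{i-2} with p_{-2}=0, p_{-1}=1, q_{-2}=1, q_{-1}=0:
  i=0: a_0=1, p_0 = 1*1 + 0 = 1, q_0 = 1*0 + 1 = 1.
  i=1: a_1=4, p_1 = 4*1 + 1 = 5, q_1 = 4*1 + 0 = 4.
  i=2: a_2=1, p_2 = 1*5 + 1 = 6, q_2 = 1*4 + 1 = 5.
  i=3: a_3=6, p_3 = 6*6 + 5 = 41, q_3 = 6*5 + 4 = 34.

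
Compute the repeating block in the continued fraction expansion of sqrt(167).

[12; (1, 11, 1, 24)]

Write x_i = (sqrt(167) + m_i)/d_i with (m_0, d_0) = (0, 1). a_0 = floor(sqrt(167)) = 12, since 12^2 = 144 <= 167 < 169 = 13^2.
Iterate m_{i+1} = d_i*a_i - m_i, d_{i+1} = (167 - m_{i+1}^2)/d_i, a_{i+1} = floor((a_0 + m_{i+1})/d_{i+1}):
  m_1 = 1*12 - 0 = 12, d_1 = (167 - 12^2)/1 = 23/1 = 23, a_1 = floor((12 + 12)/23) = 1.
  m_2 = 23*1 - 12 = 11, d_2 = (167 - 11^2)/23 = 46/23 = 2, a_2 = floor((12 + 11)/2) = 11.
  m_3 = 2*11 - 11 = 11, d_3 = (167 - 11^2)/2 = 46/2 = 23, a_3 = floor((12 + 11)/23) = 1.
  m_4 = 23*1 - 11 = 12, d_4 = (167 - 12^2)/23 = 23/23 = 1, a_4 = floor((12 + 12)/1) = 24.
  m_5 = 1*24 - 12 = 12, d_5 = (167 - 12^2)/1 = 23/1 = 23: (m_5, d_5) = (m_1, d_1) = (12, 23), so from here the quotients repeat a_1, ..., a_4; the period length is 4.
Hence the expansion of sqrt(167) is a_0 = 12 followed by the repeating block 1, 11, 1, 24 (period 4).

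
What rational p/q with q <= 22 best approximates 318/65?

Expand x = 318/65 as a continued fraction with the Euclidean algorithm:
  318 = 4*65 + 58, so a_0 = 4.
  65 = 1*58 + 7, so a_1 = 1.
  58 = 8*7 + 2, so a_2 = 8.
  7 = 3*2 + 1, so a_3 = 3.
  2 = 2*1 + 0, so a_4 = 2.
so x = [4; 1, 8, 3, 2].
Convergents (p_i = a_i*p_{i-1} + p_{i-2}, q_i = a_i*q_{i-1} + q_{i-2} with p_{-2}=0, p_{-1}=1, q_{-2}=1, q_{-1}=0), until the denominator exceeds 22:
  i=0: a_0=4, p_0 = 4*1 + 0 = 4, q_0 = 4*0 + 1 = 1.
  i=1: a_1=1, p_1 = 1*4 + 1 = 5, q_1 = 1*1 + 0 = 1.
  i=2: a_2=8, p_2 = 8*5 + 4 = 44, q_2 = 8*1 + 1 = 9.
  i=3: a_3=3, p_3 = 3*44 + 5 = 137, q_3 = 3*9 + 1 = 28.
q_3 = 28 > 22, so the last convergent with denominator <= 22 is p_2/q_2 = 44/9.
The closest fraction with denominator <= 22 is either p_2/q_2 or the intermediate fraction (k*p_2 + p_1)/(k*q_2 + q_1) with the largest k >= 1 whose denominator stays <= 22; these approach x as k grows, and every other convergent or intermediate fraction in range is farther away.
Largest k: floor((22 - q_1)/q_2) = floor((22 - 1)/9) = 2.
That gives (2*44 + 5)/(2*9 + 1) = 93/19.
Compare the errors: |x - 44/9| = |318*9 - 44*65|/(65*9) = 2/585, and |x - 93/19| = |318*19 - 93*65|/(65*19) = 3/1235.
Cross-multiplying, 3*585 = 1755 < 2470 = 2*1235, so 3/1235 is smaller: the intermediate fraction 93/19 is closer to x than 44/9.

93/19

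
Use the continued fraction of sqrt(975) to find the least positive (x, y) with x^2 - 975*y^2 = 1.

(x, y) = (1249, 40)

First expand sqrt(975) as a continued fraction. With x_i = (sqrt(975) + m_i)/d_i and (m_0, d_0) = (0, 1): a_0 = floor(sqrt(975)) = 31, since 31^2 = 961 <= 975 < 1024 = 32^2.
Iterate m_{i+1} = d_i*a_i - m_i, d_{i+1} = (975 - m_{i+1}^2)/d_i, a_{i+1} = floor((a_0 + m_{i+1})/d_{i+1}):
  m_1 = 1*31 - 0 = 31, d_1 = (975 - 31^2)/1 = 14/1 = 14, a_1 = floor((31 + 31)/14) = 4.
  m_2 = 14*4 - 31 = 25, d_2 = (975 - 25^2)/14 = 350/14 = 25, a_2 = floor((31 + 25)/25) = 2.
  m_3 = 25*2 - 25 = 25, d_3 = (975 - 25^2)/25 = 350/25 = 14, a_3 = floor((31 + 25)/14) = 4.
  m_4 = 14*4 - 25 = 31, d_4 = (975 - 31^2)/14 = 14/14 = 1, a_4 = floor((31 + 31)/1) = 62.
  m_5 = 1*62 - 31 = 31, d_5 = (975 - 31^2)/1 = 14/1 = 14: (m_5, d_5) = (m_1, d_1) = (31, 14), so from here the quotients repeat a_1, ..., a_4; the period length is 4.
So sqrt(975) = [31; (4, 2, 4, 62)] with period length k = 4.
k is even, so the fundamental solution of x^2 - 975y^2 = 1 is (p_{k-1}, q_{k-1}) = (p_3, q_3); compute convergents through index 3.
Convergents (p_i = a_i*p_{i-1} + p_{i-2}, q_i = a_i*q_{i-1} + q_{i-2} with p_{-2}=0, p_{-1}=1, q_{-2}=1, q_{-1}=0):
  i=0: a_0=31, p_0 = 31*1 + 0 = 31, q_0 = 31*0 + 1 = 1.
  i=1: a_1=4, p_1 = 4*31 + 1 = 125, q_1 = 4*1 + 0 = 4.
  i=2: a_2=2, p_2 = 2*125 + 31 = 281, q_2 = 2*4 + 1 = 9.
  i=3: a_3=4, p_3 = 4*281 + 125 = 1249, q_3 = 4*9 + 4 = 40.
Check: 1249^2 - 975*40^2 = 1560001 - 1560000 = 1, so (x, y) = (1249, 40) solves the equation, and by the theorem it is the least positive solution.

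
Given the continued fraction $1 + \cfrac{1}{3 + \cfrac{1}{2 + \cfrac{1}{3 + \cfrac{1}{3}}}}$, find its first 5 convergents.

Using the convergent recurrence p_i = a_i*p_{i-1} + p_{i-2}, q_i = a_i*q_{i-1} + q_{i-2} with p_{-2}=0, p_{-1}=1, q_{-2}=1, q_{-1}=0:
  i=0: a_0=1, p_0 = 1*1 + 0 = 1, q_0 = 1*0 + 1 = 1.
  i=1: a_1=3, p_1 = 3*1 + 1 = 4, q_1 = 3*1 + 0 = 3.
  i=2: a_2=2, p_2 = 2*4 + 1 = 9, q_2 = 2*3 + 1 = 7.
  i=3: a_3=3, p_3 = 3*9 + 4 = 31, q_3 = 3*7 + 3 = 24.
  i=4: a_4=3, p_4 = 3*31 + 9 = 102, q_4 = 3*24 + 7 = 79.

1/1, 4/3, 9/7, 31/24, 102/79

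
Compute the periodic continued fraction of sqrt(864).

Write x_i = (sqrt(864) + m_i)/d_i with (m_0, d_0) = (0, 1). a_0 = floor(sqrt(864)) = 29, since 29^2 = 841 <= 864 < 900 = 30^2.
Iterate m_{i+1} = d_i*a_i - m_i, d_{i+1} = (864 - m_{i+1}^2)/d_i, a_{i+1} = floor((a_0 + m_{i+1})/d_{i+1}):
  m_1 = 1*29 - 0 = 29, d_1 = (864 - 29^2)/1 = 23/1 = 23, a_1 = floor((29 + 29)/23) = 2.
  m_2 = 23*2 - 29 = 17, d_2 = (864 - 17^2)/23 = 575/23 = 25, a_2 = floor((29 + 17)/25) = 1.
  m_3 = 25*1 - 17 = 8, d_3 = (864 - 8^2)/25 = 800/25 = 32, a_3 = floor((29 + 8)/32) = 1.
  m_4 = 32*1 - 8 = 24, d_4 = (864 - 24^2)/32 = 288/32 = 9, a_4 = floor((29 + 24)/9) = 5.
  m_5 = 9*5 - 24 = 21, d_5 = (864 - 21^2)/9 = 423/9 = 47, a_5 = floor((29 + 21)/47) = 1.
  m_6 = 47*1 - 21 = 26, d_6 = (864 - 26^2)/47 = 188/47 = 4, a_6 = floor((29 + 26)/4) = 13.
  m_7 = 4*13 - 26 = 26, d_7 = (864 - 26^2)/4 = 188/4 = 47, a_7 = floor((29 + 26)/47) = 1.
  m_8 = 47*1 - 26 = 21, d_8 = (864 - 21^2)/47 = 423/47 = 9, a_8 = floor((29 + 21)/9) = 5.
  m_9 = 9*5 - 21 = 24, d_9 = (864 - 24^2)/9 = 288/9 = 32, a_9 = floor((29 + 24)/32) = 1.
  m_10 = 32*1 - 24 = 8, d_10 = (864 - 8^2)/32 = 800/32 = 25, a_10 = floor((29 + 8)/25) = 1.
  m_11 = 25*1 - 8 = 17, d_11 = (864 - 17^2)/25 = 575/25 = 23, a_11 = floor((29 + 17)/23) = 2.
  m_12 = 23*2 - 17 = 29, d_12 = (864 - 29^2)/23 = 23/23 = 1, a_12 = floor((29 + 29)/1) = 58.
  m_13 = 1*58 - 29 = 29, d_13 = (864 - 29^2)/1 = 23/1 = 23: (m_13, d_13) = (m_1, d_1) = (29, 23), so from here the quotients repeat a_1, ..., a_12; the period length is 12.
Hence the expansion of sqrt(864) is a_0 = 29 followed by the repeating block 2, 1, 1, 5, 1, 13, 1, 5, 1, 1, 2, 58 (period 12).

[29; (2, 1, 1, 5, 1, 13, 1, 5, 1, 1, 2, 58)]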